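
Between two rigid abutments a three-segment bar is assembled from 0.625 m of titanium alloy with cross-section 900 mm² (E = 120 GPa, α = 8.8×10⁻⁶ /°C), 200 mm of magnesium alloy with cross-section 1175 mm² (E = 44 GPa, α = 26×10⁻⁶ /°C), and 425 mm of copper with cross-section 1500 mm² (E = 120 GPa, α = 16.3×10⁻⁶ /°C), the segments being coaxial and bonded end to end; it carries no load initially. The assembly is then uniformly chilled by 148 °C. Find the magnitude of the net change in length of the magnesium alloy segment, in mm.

|ΔL| ≈ 0.0703 mm

Free thermal contraction of the whole bar: Σ αᵢΔT Lᵢ = 8.8×10⁻⁶×148×625 + 26×10⁻⁶×148×200 + 16.3×10⁻⁶×148×425 = 2.609 mm.
The walls prevent any net length change, so an axial force P (same in every segment) develops. Compatibility: P · Σ Lᵢ/(AᵢEᵢ) = δ_free.
Σ Lᵢ/(AᵢEᵢ) = 625/(900×120×10³) + 200/(1175×44×10³) + 425/(1500×120×10³) = 1.202×10⁻⁵ mm/N.
So P = 2.609 / 1.202×10⁻⁵ = 217.1 kN, tensile.
For the magnesium alloy segment, free thermal change = 26×10⁻⁶×148×200 = 0.7696 mm and elastic change from P = 217100×200/(1175×44×10³) = 0.8399 mm; these oppose, so the net change is 0.0703 mm (segment lengthens).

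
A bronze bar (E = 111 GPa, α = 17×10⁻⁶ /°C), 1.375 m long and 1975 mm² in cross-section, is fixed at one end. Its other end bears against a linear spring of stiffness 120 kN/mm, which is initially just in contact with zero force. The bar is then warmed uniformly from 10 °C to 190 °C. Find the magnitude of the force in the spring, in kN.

P ≈ 288 kN

If the spring were absent the bar would lengthen by αΔT L = 17×10⁻⁶ × 180 × 1375 = 4.207 mm.
Let P be the compressive force at the spring. The bar shortens elastically by PL/(AE) and the spring compresses by P/k; together these equal δ_free.
So P = δ_free / [L/(AE) + 1/k] = 4.207 / [ 1375/(1975×111×10³) + 1/(120×10³) ].
P = 4.207 / 1.461×10⁻⁵ = 288100 N.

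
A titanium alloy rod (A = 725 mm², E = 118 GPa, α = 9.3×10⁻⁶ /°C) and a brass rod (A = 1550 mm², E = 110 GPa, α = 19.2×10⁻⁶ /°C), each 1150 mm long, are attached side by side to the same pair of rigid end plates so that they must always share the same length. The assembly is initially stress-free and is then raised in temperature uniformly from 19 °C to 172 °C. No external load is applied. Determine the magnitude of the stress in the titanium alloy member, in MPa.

The brass has the larger α, so on heating it would change length more than the titanium alloy if both were free. The rigid plates force a common final length, so the brass is put into compression and the titanium alloy into tension, with equal and opposite forces P (no external load).
Equating the net (thermal + elastic) strains gives |α₁ − α₂|·ΔT = P·[1/(A₁E₁) + 1/(A₂E₂)].
|α₁ − α₂|·ΔT = 9.9×10⁻⁶ × 153 = 0.001515.
1/(A₁E₁) + 1/(A₂E₂) = 1/(725×118×10³) + 1/(1550×110×10³) = 1.755×10⁻⁸ N⁻¹.
So P = 0.001515 / 1.755×10⁻⁸ = 86.29 kN.
σ_{titanium alloy} = P/A₁ = 86290/725 = 119 MPa, tensile.

σ ≈ 119 MPa (tensile)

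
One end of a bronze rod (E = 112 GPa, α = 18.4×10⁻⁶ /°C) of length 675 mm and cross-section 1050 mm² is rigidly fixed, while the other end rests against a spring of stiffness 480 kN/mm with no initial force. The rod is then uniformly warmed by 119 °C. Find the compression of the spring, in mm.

δ ≈ 0.394 mm

If the spring were absent the rod would lengthen by αΔT L = 18.4×10⁻⁶ × 119 × 675 = 1.478 mm.
With a force P in the spring, the elastic change of the rod is PL/(AE) and that of the spring is P/k; compatibility requires their sum to equal δ_free.
So P = δ_free / [L/(AE) + 1/k] = 1.478 / [ 675/(1050×112×10³) + 1/(480×10³) ].
P = 1.478 / 7.823×10⁻⁶ = 188900 N.
Spring compression = P/k = 188900/(480×10³) = 0.3936 mm.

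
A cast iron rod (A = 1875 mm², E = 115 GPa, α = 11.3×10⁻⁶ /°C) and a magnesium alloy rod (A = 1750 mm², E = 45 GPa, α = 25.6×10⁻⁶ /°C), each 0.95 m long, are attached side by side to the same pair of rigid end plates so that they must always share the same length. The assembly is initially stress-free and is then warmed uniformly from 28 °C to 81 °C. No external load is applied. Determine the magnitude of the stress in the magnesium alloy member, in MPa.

The magnesium alloy has the larger α, so on heating it would change length more than the cast iron if both were free. The rigid plates force a common final length, so the magnesium alloy is put into compression and the cast iron into tension, with equal and opposite forces P (no external load).
Equating the net (thermal + elastic) strains gives |α₁ − α₂|·ΔT = P·[1/(A₁E₁) + 1/(A₂E₂)].
|α₁ − α₂|·ΔT = 14.3×10⁻⁶ × 53 = 0.0007579.
1/(A₁E₁) + 1/(A₂E₂) = 1/(1875×115×10³) + 1/(1750×45×10³) = 1.734×10⁻⁸ N⁻¹.
P = 0.0007579 / 1.734×10⁻⁸ = 43720 N = 43.72 kN.
σ_{magnesium alloy} = P/A₂ = 43720/1750 = 24.98 MPa, compressive.

σ ≈ 25 MPa (compressive)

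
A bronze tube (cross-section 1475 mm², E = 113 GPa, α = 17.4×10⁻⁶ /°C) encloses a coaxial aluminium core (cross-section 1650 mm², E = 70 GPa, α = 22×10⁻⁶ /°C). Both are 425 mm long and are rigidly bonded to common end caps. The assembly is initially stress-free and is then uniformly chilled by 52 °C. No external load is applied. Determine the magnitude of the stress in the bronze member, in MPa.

σ ≈ 11.1 MPa (compressive)

Both members must finish at the same length. With the larger α, the aluminium tends to over-contract; the plates restrain it, putting the aluminium in tension and the bronze in compression. With no external load the two internal forces are equal and opposite, magnitude P.
Setting the final lengths equal and cancelling L: (α₁ − α₂)ΔT = P/(A₁E₁) + P/(A₂E₂).
|α₁ − α₂|·ΔT = 4.6×10⁻⁶ × 52 = 0.0002392.
1/(A₁E₁) + 1/(A₂E₂) = 1/(1475×113×10³) + 1/(1650×70×10³) = 1.466×10⁻⁸ N⁻¹.
So P = 0.0002392 / 1.466×10⁻⁸ = 16.32 kN.
σ_{bronze} = P/A₁ = 16320/1475 = 11.06 MPa, compressive.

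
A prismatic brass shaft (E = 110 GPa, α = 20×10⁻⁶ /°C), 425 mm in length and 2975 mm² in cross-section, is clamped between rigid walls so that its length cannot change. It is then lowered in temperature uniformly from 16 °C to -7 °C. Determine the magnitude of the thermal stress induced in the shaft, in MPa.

σ ≈ 50.6 MPa (tensile)

The supports are rigid, so the total axial strain is zero. The restrained thermal strain is ε = αΔT = 20×10⁻⁶ × 23 = 460×10⁻⁶.
The stress required to suppress this strain is σ = Eε = 110×10³ × 460×10⁻⁶ = 50.6 MPa, tensile since the shaft is trying to contract.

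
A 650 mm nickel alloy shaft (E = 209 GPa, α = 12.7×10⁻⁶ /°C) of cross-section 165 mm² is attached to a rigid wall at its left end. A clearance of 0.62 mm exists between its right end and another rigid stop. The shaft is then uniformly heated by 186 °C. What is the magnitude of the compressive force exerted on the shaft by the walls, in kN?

Free thermal elongation = αΔT L = 12.7×10⁻⁶ × 186 × 650 = 1.535 mm.
This exceeds the 0.62 mm gap, so the wall pushes back. The portion of expansion that must be recovered elastically is δ_free − gap = 1.535 − 0.62 = 0.9154 mm.
So σ = E(δ_free − g)/L = 209×10³ × 0.9154/650 = 294.3 MPa.
P = σA = 294.3 × 165 = 48.57 kN.

P ≈ 48.6 kN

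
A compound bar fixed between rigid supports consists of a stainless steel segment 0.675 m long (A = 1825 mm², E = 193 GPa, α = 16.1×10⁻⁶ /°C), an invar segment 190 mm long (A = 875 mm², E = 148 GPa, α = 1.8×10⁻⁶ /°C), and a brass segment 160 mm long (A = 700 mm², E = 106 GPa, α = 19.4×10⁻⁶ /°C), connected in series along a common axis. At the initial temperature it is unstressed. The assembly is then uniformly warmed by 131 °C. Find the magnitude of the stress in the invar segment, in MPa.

σ ≈ 387 MPa (compressive)

Free thermal expansion of the whole bar: Σ αᵢΔT Lᵢ = 16.1×10⁻⁶×131×675 + 1.8×10⁻⁶×131×190 + 19.4×10⁻⁶×131×160 = 1.875 mm.
The walls prevent any net length change, so an axial force P (same in every segment) develops. Compatibility: P · Σ Lᵢ/(AᵢEᵢ) = δ_free.
The series flexibility is Σ Lᵢ/(AᵢEᵢ) = 675/(1825×193×10³) + 190/(875×148×10³) + 160/(700×106×10³) = 5.54×10⁻⁶ mm/N.
So P = 1.875 / 5.54×10⁻⁶ = 338.5 kN, compressive.
σ_{invar} = P / A = 338500 / 875 = 386.8 MPa.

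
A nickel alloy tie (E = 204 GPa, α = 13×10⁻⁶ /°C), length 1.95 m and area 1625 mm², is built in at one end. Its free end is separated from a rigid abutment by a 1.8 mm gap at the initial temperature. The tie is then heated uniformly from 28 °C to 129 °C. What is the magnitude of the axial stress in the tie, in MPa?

Unrestrained expansion: δ_free = αΔT L = 13×10⁻⁶ × 101 × 1950 = 2.56 mm.
After closing the 1.8 mm clearance, 2.56 − 1.8 = 0.7603 mm of expansion remains to be suppressed by the wall.
Compatibility: PL/(AE) = 0.7603 mm, so σ = P/A = E × (0.7603/1950) = 79.54 MPa.

σ ≈ 79.5 MPa (compressive)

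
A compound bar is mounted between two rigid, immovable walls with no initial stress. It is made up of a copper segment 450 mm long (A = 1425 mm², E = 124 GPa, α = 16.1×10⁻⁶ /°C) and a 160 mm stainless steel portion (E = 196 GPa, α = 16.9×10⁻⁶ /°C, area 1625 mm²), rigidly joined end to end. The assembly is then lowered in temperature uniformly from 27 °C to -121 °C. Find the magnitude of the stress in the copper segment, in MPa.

σ ≈ 339 MPa (tensile)

Free thermal contraction of the whole bar: Σ αᵢΔT Lᵢ = 16.1×10⁻⁶×148×450 + 16.9×10⁻⁶×148×160 = 1.472 mm.
The walls prevent any net length change, so an axial force P (same in every segment) develops. Compatibility: P · Σ Lᵢ/(AᵢEᵢ) = δ_free.
The series flexibility is Σ Lᵢ/(AᵢEᵢ) = 450/(1425×124×10³) + 160/(1625×196×10³) = 3.049×10⁻⁶ mm/N.
So P = 1.472 / 3.049×10⁻⁶ = 482.9 kN, tensile.
σ_{copper} = P / A = 482900 / 1425 = 338.9 MPa.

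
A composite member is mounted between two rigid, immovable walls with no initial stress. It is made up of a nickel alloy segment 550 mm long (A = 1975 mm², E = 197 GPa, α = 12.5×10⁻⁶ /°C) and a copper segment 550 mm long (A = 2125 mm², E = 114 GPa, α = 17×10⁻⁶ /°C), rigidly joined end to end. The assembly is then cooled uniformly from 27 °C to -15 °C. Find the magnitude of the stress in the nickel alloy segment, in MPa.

σ ≈ 93.7 MPa (tensile)

Free thermal contraction of the whole bar: Σ αᵢΔT Lᵢ = 12.5×10⁻⁶×42×550 + 17×10⁻⁶×42×550 = 0.6815 mm.
The walls prevent any net length change, so an axial force P (same in every segment) develops. Compatibility: P · Σ Lᵢ/(AᵢEᵢ) = δ_free.
Σ Lᵢ/(AᵢEᵢ) = 550/(1975×197×10³) + 550/(2125×114×10³) = 3.684×10⁻⁶ mm/N.
Hence P = δ_free / Σ(L/AE) = 0.6815/3.684×10⁻⁶ = 185 kN (tensile).
σ_{nickel alloy} = P / A = 185000 / 1975 = 93.66 MPa.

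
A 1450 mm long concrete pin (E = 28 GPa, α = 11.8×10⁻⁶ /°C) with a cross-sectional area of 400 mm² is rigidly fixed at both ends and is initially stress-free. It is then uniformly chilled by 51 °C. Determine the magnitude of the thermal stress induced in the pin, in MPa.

σ ≈ 16.9 MPa (tensile)

With length fixed, the mechanical strain must cancel the thermal strain αΔT = 11.8×10⁻⁶ × 51 = 601.8×10⁻⁶.
σ = EαΔT = 28×10³ × 11.8×10⁻⁶ × 51 = 16.85 MPa (tensile; the pin is trying to contract).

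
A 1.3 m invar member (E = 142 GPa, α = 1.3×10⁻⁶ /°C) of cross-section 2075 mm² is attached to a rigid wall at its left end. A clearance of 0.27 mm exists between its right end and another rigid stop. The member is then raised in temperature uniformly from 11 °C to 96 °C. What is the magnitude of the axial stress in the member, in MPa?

σ ≈ 0 MPa

Free thermal elongation = αΔT L = 1.3×10⁻⁶ × 85 × 1300 = 0.1436 mm.
This is smaller than the 0.27 mm clearance, so the member expands freely without reaching the stop — the stress is zero.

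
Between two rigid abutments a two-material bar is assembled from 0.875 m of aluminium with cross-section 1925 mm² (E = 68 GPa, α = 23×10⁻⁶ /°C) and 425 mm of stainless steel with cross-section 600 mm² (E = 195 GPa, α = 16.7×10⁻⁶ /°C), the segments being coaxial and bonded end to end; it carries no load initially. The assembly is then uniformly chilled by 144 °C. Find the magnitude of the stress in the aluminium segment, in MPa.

σ ≈ 197 MPa (tensile)

If the supports were absent, the total length change would be Σ αᵢΔT Lᵢ = 23×10⁻⁶×144×875 + 16.7×10⁻⁶×144×425 = 3.92 mm.
The rigid supports impose zero overall length change; the single axial force P common to all segments must satisfy P Σ Lᵢ/(AᵢEᵢ) = δ_free.
The series flexibility is Σ Lᵢ/(AᵢEᵢ) = 875/(1925×68×10³) + 425/(600×195×10³) = 1.032×10⁻⁵ mm/N.
P = 3.92 / 1.032×10⁻⁵ = 380000 N = 380 kN, tensile.
σ_{aluminium} = P / A = 380000 / 1925 = 197.4 MPa.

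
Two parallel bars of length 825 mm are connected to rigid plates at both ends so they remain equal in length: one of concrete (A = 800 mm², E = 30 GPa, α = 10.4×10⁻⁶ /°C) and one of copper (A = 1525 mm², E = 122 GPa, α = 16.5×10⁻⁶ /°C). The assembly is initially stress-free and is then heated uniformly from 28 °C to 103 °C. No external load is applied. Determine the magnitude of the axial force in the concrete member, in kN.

Equilibrium of a rigid end plate with no external load gives equal and opposite internal forces ±P in the two members. Since α_{copper} > α_{concrete}, heating drives the copper into compression and the concrete into tension.
Compatibility of the two members (thermal + elastic change equal): (α₁ − α₂)ΔT = P·[1/(A₁E₁) + 1/(A₂E₂)].
|α₁ − α₂|·ΔT = 6.1×10⁻⁶ × 75 = 0.0004575.
1/(A₁E₁) + 1/(A₂E₂) = 1/(800×30×10³) + 1/(1525×122×10³) = 4.704×10⁻⁸ N⁻¹.
So P = 0.0004575 / 4.704×10⁻⁸ = 9.725 kN.

P ≈ 9.73 kN (tensile in the concrete)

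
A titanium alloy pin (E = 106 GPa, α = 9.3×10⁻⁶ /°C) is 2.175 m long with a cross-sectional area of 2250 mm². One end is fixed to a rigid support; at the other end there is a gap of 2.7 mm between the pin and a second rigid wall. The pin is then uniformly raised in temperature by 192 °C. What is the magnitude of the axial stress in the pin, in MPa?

σ ≈ 57.7 MPa (compressive)

If the wall were absent the pin would grow by αΔT L = 9.3×10⁻⁶ × 192 × 2175 = 3.884 mm.
After closing the 2.7 mm clearance, 3.884 − 2.7 = 1.184 mm of expansion remains to be suppressed by the wall.
That suppressed elongation corresponds to σ = E·Δ/L = 106×10³ × 1.184/2175 = 57.69 MPa.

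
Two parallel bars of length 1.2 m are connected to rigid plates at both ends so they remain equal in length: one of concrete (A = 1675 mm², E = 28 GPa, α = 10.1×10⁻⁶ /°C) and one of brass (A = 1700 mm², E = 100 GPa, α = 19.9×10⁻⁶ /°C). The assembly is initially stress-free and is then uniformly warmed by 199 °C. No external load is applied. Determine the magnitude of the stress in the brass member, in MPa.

σ ≈ 42.2 MPa (compressive)

Equilibrium of a rigid end plate with no external load gives equal and opposite internal forces ±P in the two members. Since α_{brass} > α_{concrete}, heating drives the brass into compression and the concrete into tension.
Setting the final lengths equal and cancelling L: (α₁ − α₂)ΔT = P/(A₁E₁) + P/(A₂E₂).
|α₁ − α₂|·ΔT = 9.8×10⁻⁶ × 199 = 0.00195.
1/(A₁E₁) + 1/(A₂E₂) = 1/(1675×28×10³) + 1/(1700×100×10³) = 2.72×10⁻⁸ N⁻¹.
P = 0.00195 / 2.72×10⁻⁸ = 71690 N = 71.69 kN.
σ_{brass} = P/A₂ = 71690/1700 = 42.17 MPa, compressive.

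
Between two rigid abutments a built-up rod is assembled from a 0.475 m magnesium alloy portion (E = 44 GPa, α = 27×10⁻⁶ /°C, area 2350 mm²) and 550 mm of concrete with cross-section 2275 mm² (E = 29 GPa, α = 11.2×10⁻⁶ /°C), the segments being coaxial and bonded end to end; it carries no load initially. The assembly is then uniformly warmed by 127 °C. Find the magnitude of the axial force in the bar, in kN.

If the supports were absent, the total length change would be Σ αᵢΔT Lᵢ = 27×10⁻⁶×127×475 + 11.2×10⁻⁶×127×550 = 2.411 mm.
Since the ends are fixed, an axial force P builds up, equal in every segment, with P · Σ Lᵢ/(AᵢEᵢ) = δ_free.
The series flexibility is Σ Lᵢ/(AᵢEᵢ) = 475/(2350×44×10³) + 550/(2275×29×10³) = 1.293×10⁻⁵ mm/N.
So P = 2.411 / 1.293×10⁻⁵ = 186.5 kN, compressive.

P ≈ 186 kN (compressive)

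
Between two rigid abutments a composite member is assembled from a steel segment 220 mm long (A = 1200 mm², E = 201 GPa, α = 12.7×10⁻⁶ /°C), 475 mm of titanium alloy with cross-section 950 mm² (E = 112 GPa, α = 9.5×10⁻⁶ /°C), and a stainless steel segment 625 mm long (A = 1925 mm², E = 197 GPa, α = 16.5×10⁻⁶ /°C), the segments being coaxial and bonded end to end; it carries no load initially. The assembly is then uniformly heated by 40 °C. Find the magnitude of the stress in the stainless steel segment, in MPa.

With the walls removed the bar would change length by δ_free = Σ αᵢΔT Lᵢ = 12.7×10⁻⁶×40×220 + 9.5×10⁻⁶×40×475 + 16.5×10⁻⁶×40×625 = 0.7048 mm.
Since the ends are fixed, an axial force P builds up, equal in every segment, with P · Σ Lᵢ/(AᵢEᵢ) = δ_free.
The series flexibility is Σ Lᵢ/(AᵢEᵢ) = 220/(1200×201×10³) + 475/(950×112×10³) + 625/(1925×197×10³) = 7.024×10⁻⁶ mm/N.
So P = 0.7048 / 7.024×10⁻⁶ = 100.3 kN, compressive.
σ_{stainless steel} = P / A = 100300 / 1925 = 52.12 MPa.

σ ≈ 52.1 MPa (compressive)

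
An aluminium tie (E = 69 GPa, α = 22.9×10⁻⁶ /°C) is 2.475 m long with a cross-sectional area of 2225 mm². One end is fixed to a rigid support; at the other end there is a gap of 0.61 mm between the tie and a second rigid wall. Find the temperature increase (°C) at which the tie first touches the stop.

ΔT ≈ 10.8 °C

Contact occurs when the free expansion equals the gap: αΔT L = 0.61 mm.
ΔT = 0.61 / (22.9×10⁻⁶ × 2475) = 10.76 °C.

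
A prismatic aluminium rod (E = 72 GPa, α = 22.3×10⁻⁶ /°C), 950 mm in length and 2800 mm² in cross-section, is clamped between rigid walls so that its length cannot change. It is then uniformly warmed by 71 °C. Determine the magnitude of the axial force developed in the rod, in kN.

P ≈ 319 kN (compressive)

With zero net strain, σ = E·αΔT = 72 GPa × 22.3×10⁻⁶ × 71 = 114 MPa.
P = AEαΔT = 2800 × 72×10³ × 22.3×10⁻⁶ × 71 = 319.2 kN (compressive).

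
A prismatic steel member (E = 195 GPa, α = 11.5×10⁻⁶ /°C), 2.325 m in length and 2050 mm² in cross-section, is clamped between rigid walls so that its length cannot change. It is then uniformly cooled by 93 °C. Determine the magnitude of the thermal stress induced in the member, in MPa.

σ ≈ 209 MPa (tensile)

The supports are rigid, so the total axial strain is zero. The restrained thermal strain is ε = αΔT = 11.5×10⁻⁶ × 93 = 1069.5×10⁻⁶.
Hence σ = E·αΔT = 195×10³ × 1069.5×10⁻⁶ = 208.6 MPa, tensile.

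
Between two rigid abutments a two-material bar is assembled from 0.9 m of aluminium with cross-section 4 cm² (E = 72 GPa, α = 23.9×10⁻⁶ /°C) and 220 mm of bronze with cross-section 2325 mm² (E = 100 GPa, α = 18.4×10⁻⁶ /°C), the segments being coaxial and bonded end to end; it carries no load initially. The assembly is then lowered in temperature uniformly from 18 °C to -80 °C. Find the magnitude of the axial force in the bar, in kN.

P ≈ 77.8 kN (tensile)

Free thermal contraction of the whole bar: Σ αᵢΔT Lᵢ = 23.9×10⁻⁶×98×900 + 18.4×10⁻⁶×98×220 = 2.505 mm.
The rigid supports impose zero overall length change; the single axial force P common to all segments must satisfy P Σ Lᵢ/(AᵢEᵢ) = δ_free.
Σ Lᵢ/(AᵢEᵢ) = 900/(400×72×10³) + 220/(2325×100×10³) = 3.22×10⁻⁵ mm/N.
So P = 2.505 / 3.22×10⁻⁵ = 77.79 kN, tensile.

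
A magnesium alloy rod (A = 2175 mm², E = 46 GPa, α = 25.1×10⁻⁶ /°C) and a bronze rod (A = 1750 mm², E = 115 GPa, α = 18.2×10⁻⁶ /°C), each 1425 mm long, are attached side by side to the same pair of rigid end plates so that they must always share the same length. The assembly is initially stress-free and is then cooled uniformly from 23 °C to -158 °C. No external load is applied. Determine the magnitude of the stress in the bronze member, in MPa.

σ ≈ 47.7 MPa (compressive)

The magnesium alloy has the larger α, so on cooling it would change length more than the bronze if both were free. The rigid plates force a common final length, so the magnesium alloy is put into tension and the bronze into compression, with equal and opposite forces P (no external load).
Compatibility of the two members (thermal + elastic change equal): (α₁ − α₂)ΔT = P·[1/(A₁E₁) + 1/(A₂E₂)].
|α₁ − α₂|·ΔT = 6.9×10⁻⁶ × 181 = 0.001249.
1/(A₁E₁) + 1/(A₂E₂) = 1/(2175×46×10³) + 1/(1750×115×10³) = 1.496×10⁻⁸ N⁻¹.
So P = 0.001249 / 1.496×10⁻⁸ = 83.46 kN.
σ_{bronze} = P/A₂ = 83460/1750 = 47.69 MPa, compressive.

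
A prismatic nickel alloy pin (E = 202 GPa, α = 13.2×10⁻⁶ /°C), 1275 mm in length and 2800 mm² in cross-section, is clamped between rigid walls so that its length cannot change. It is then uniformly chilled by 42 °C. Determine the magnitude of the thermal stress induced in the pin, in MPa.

σ ≈ 112 MPa (tensile)

The supports are rigid, so the total axial strain is zero. The restrained thermal strain is ε = αΔT = 13.2×10⁻⁶ × 42 = 554.4×10⁻⁶.
The stress required to suppress this strain is σ = Eε = 202×10³ × 554.4×10⁻⁶ = 112 MPa, tensile since the pin is trying to contract.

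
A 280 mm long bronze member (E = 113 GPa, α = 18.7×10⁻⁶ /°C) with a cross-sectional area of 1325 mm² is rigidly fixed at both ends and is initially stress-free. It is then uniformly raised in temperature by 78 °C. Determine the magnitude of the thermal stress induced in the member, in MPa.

σ ≈ 165 MPa (compressive)

The supports are rigid, so the total axial strain is zero. The restrained thermal strain is ε = αΔT = 18.7×10⁻⁶ × 78 = 1458.6×10⁻⁶.
The stress required to suppress this strain is σ = Eε = 113×10³ × 1458.6×10⁻⁶ = 164.8 MPa, compressive since the member is trying to expand.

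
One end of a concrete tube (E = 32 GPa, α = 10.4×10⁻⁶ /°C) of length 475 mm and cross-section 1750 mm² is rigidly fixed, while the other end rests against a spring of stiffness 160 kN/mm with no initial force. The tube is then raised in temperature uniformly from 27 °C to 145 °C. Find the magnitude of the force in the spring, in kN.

P ≈ 39.6 kN

The unrestrained thermal change is αΔT L = 10.4×10⁻⁶ × 118 × 475 = 0.5829 mm.
With a force P in the spring, the elastic change of the tube is PL/(AE) and that of the spring is P/k; compatibility requires their sum to equal δ_free.
So P = δ_free / [L/(AE) + 1/k] = 0.5829 / [ 475/(1750×32×10³) + 1/(160×10³) ].
P = 0.5829 / 1.473×10⁻⁵ = 39570 N.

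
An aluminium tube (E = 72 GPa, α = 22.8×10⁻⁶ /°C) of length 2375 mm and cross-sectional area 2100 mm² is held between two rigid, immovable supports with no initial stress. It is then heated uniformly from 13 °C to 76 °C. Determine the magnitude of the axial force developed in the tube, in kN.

With zero net strain, σ = E·αΔT = 72 GPa × 22.8×10⁻⁶ × 63 = 103.4 MPa.
Axial force P = σA = 103.4 × 2100 = 217200 N = 217.2 kN, compressive.

P ≈ 217 kN (compressive)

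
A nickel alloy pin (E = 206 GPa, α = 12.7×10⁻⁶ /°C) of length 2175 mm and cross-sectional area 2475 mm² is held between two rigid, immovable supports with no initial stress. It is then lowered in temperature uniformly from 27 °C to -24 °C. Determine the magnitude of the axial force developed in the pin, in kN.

P ≈ 330 kN (tensile)

The ends cannot move, so σ = EαΔT = 206×10³ × 12.7×10⁻⁶ × 51 = 133.4 MPa.
P = AEαΔT = 2475 × 206×10³ × 12.7×10⁻⁶ × 51 = 330.2 kN (tensile).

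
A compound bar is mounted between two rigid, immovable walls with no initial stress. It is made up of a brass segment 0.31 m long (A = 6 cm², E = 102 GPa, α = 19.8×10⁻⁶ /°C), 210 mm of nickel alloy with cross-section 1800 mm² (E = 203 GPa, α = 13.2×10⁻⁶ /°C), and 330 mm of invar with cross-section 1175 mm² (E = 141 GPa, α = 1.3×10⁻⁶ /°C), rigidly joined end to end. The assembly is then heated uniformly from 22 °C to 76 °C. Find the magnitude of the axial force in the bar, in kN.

P ≈ 66.1 kN (compressive)

Free thermal expansion of the whole bar: Σ αᵢΔT Lᵢ = 19.8×10⁻⁶×54×310 + 13.2×10⁻⁶×54×210 + 1.3×10⁻⁶×54×330 = 0.5043 mm.
The walls prevent any net length change, so an axial force P (same in every segment) develops. Compatibility: P · Σ Lᵢ/(AᵢEᵢ) = δ_free.
Σ Lᵢ/(AᵢEᵢ) = 310/(600×102×10³) + 210/(1800×203×10³) + 330/(1175×141×10³) = 7.632×10⁻⁶ mm/N.
P = 0.5043 / 7.632×10⁻⁶ = 66080 N = 66.08 kN, compressive.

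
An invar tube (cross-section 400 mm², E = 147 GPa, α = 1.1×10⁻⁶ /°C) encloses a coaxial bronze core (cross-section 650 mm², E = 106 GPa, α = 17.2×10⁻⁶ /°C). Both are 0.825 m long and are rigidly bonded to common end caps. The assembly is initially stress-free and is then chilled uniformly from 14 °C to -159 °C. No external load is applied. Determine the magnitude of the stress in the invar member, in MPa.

σ ≈ 221 MPa (compressive)

The bronze has the larger α, so on cooling it would change length more than the invar if both were free. The rigid plates force a common final length, so the bronze is put into tension and the invar into compression, with equal and opposite forces P (no external load).
Equating the net (thermal + elastic) strains gives |α₁ − α₂|·ΔT = P·[1/(A₁E₁) + 1/(A₂E₂)].
|α₁ − α₂|·ΔT = 16.1×10⁻⁶ × 173 = 0.002785.
1/(A₁E₁) + 1/(A₂E₂) = 1/(400×147×10³) + 1/(650×106×10³) = 3.152×10⁻⁸ N⁻¹.
P = 0.002785 / 3.152×10⁻⁸ = 88360 N = 88.36 kN.
σ_{invar} = P/A₁ = 88360/400 = 220.9 MPa, compressive.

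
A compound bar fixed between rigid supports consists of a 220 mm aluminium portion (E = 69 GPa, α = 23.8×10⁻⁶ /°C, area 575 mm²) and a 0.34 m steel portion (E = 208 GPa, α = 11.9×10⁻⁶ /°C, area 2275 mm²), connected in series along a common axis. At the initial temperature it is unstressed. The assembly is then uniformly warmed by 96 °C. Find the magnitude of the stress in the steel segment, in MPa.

Free thermal expansion of the whole bar: Σ αᵢΔT Lᵢ = 23.8×10⁻⁶×96×220 + 11.9×10⁻⁶×96×340 = 0.8911 mm.
The walls prevent any net length change, so an axial force P (same in every segment) develops. Compatibility: P · Σ Lᵢ/(AᵢEᵢ) = δ_free.
Σ Lᵢ/(AᵢEᵢ) = 220/(575×69×10³) + 340/(2275×208×10³) = 6.264×10⁻⁶ mm/N.
Hence P = δ_free / Σ(L/AE) = 0.8911/6.264×10⁻⁶ = 142.3 kN (compressive).
σ_{steel} = P / A = 142300 / 2275 = 62.53 MPa.

σ ≈ 62.5 MPa (compressive)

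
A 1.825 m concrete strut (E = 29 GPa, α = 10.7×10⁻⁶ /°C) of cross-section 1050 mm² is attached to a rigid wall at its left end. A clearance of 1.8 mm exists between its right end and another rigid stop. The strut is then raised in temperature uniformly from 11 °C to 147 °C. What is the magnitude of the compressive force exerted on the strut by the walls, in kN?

Free thermal elongation = αΔT L = 10.7×10⁻⁶ × 136 × 1825 = 2.656 mm.
The gap closes (δ_free > 1.8 mm) and the wall then resists a further 2.656 − 1.8 = 0.8557 mm of expansion.
So σ = E(δ_free − g)/L = 29×10³ × 0.8557/1825 = 13.6 MPa.
Force on the wall = σA = 13.6 × 1050 mm² = 14.28 kN.

P ≈ 14.3 kN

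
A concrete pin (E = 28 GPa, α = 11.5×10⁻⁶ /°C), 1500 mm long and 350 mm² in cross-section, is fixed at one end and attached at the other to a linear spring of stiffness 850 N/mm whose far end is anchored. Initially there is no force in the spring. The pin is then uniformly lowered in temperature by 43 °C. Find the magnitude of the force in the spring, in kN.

The unrestrained thermal change is αΔT L = 11.5×10⁻⁶ × 43 × 1500 = 0.7418 mm.
With a force P in the spring, the elastic change of the pin is PL/(AE) and that of the spring is P/k; compatibility requires their sum to equal δ_free.
So P = δ_free / [L/(AE) + 1/k] = 0.7418 / [ 1500/(350×28×10³) + 1/(850) ].
P = 0.7418 / 0.00133 = 557.9 N.

P ≈ 0.558 kN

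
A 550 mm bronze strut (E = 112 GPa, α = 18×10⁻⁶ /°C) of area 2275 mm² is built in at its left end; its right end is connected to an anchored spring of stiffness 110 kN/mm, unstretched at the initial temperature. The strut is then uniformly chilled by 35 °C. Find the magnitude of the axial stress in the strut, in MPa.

The unrestrained thermal change is αΔT L = 18×10⁻⁶ × 35 × 550 = 0.3465 mm.
Let P be the tensile force in the spring. The strut extends elastically by PL/(AE) and the spring stretches by P/k; together these equal δ_free.
So P = δ_free / [L/(AE) + 1/k] = 0.3465 / [ 550/(2275×112×10³) + 1/(110×10³) ].
P = 0.3465 / 1.125×10⁻⁵ = 30800 N.
σ = P/A = 30800/2275 = 13.54 MPa.

σ ≈ 13.5 MPa (tensile)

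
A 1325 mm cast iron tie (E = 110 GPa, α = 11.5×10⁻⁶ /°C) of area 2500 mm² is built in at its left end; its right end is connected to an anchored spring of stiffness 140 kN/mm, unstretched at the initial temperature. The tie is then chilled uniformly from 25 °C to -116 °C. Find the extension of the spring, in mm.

δ ≈ 1.28 mm

If the spring were absent the tie would shorten by αΔT L = 11.5×10⁻⁶ × 141 × 1325 = 2.148 mm.
With a force P in the spring, the elastic change of the tie is PL/(AE) and that of the spring is P/k; compatibility requires their sum to equal δ_free.
P [ L/(AE) + 1/k ] = δ_free → P [ 1325/(2500×110×10³) + 1/(140×10³) ] = 2.148.
P = 2.148 / 1.196×10⁻⁵ = 179600 N.
Spring extension = P/k = 179600/(140×10³) = 1.283 mm.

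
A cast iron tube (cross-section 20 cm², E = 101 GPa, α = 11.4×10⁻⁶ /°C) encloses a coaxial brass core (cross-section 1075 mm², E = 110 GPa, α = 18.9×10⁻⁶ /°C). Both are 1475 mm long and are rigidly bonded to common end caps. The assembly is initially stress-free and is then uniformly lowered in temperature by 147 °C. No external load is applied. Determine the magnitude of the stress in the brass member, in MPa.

σ ≈ 76.5 MPa (tensile)

Equilibrium of a rigid end plate with no external load gives equal and opposite internal forces ±P in the two members. Since α_{brass} > α_{cast iron}, cooling drives the brass into tension and the cast iron into compression.
Compatibility of the two members (thermal + elastic change equal): (α₁ − α₂)ΔT = P·[1/(A₁E₁) + 1/(A₂E₂)].
|α₁ − α₂|·ΔT = 7.5×10⁻⁶ × 147 = 0.001102.
1/(A₁E₁) + 1/(A₂E₂) = 1/(2000×101×10³) + 1/(1075×110×10³) = 1.341×10⁻⁸ N⁻¹.
P = 0.001102 / 1.341×10⁻⁸ = 82230 N = 82.23 kN.
σ_{brass} = P/A₂ = 82230/1075 = 76.5 MPa, tensile.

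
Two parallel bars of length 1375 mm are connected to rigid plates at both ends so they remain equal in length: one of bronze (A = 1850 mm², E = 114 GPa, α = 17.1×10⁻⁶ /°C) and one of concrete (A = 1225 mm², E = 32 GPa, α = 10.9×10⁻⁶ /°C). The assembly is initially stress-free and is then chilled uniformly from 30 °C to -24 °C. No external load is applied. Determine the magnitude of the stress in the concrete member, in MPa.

σ ≈ 9.03 MPa (compressive)

Equilibrium of a rigid end plate with no external load gives equal and opposite internal forces ±P in the two members. Since α_{bronze} > α_{concrete}, cooling drives the bronze into tension and the concrete into compression.
Setting the final lengths equal and cancelling L: (α₁ − α₂)ΔT = P/(A₁E₁) + P/(A₂E₂).
|α₁ − α₂|·ΔT = 6.2×10⁻⁶ × 54 = 0.0003348.
1/(A₁E₁) + 1/(A₂E₂) = 1/(1850×114×10³) + 1/(1225×32×10³) = 3.025×10⁻⁸ N⁻¹.
So P = 0.0003348 / 3.025×10⁻⁸ = 11.07 kN.
σ_{concrete} = P/A₂ = 11070/1225 = 9.034 MPa, compressive.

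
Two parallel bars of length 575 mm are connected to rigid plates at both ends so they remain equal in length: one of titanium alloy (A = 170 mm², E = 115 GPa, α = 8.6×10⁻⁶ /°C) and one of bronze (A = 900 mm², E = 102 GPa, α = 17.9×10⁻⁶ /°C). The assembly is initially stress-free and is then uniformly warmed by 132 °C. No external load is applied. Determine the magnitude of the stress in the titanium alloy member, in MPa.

Both members must finish at the same length. With the larger α, the bronze tends to over-expand; the plates restrain it, putting the bronze in compression and the titanium alloy in tension. With no external load the two internal forces are equal and opposite, magnitude P.
Setting the final lengths equal and cancelling L: (α₁ − α₂)ΔT = P/(A₁E₁) + P/(A₂E₂).
|α₁ − α₂|·ΔT = 9.3×10⁻⁶ × 132 = 0.001228.
1/(A₁E₁) + 1/(A₂E₂) = 1/(170×115×10³) + 1/(900×102×10³) = 6.204×10⁻⁸ N⁻¹.
So P = 0.001228 / 6.204×10⁻⁸ = 19.79 kN.
σ_{titanium alloy} = P/A₁ = 19790/170 = 116.4 MPa, tensile.

σ ≈ 116 MPa (tensile)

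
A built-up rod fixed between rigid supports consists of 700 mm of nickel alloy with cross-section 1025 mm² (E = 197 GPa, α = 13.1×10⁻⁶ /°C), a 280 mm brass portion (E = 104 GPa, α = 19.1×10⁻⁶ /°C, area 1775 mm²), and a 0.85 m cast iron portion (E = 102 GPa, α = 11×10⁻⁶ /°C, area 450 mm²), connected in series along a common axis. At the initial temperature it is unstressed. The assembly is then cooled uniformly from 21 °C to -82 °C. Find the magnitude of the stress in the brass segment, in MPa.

σ ≈ 58.9 MPa (tensile)

With the walls removed the bar would change length by δ_free = Σ αᵢΔT Lᵢ = 13.1×10⁻⁶×103×700 + 19.1×10⁻⁶×103×280 + 11×10⁻⁶×103×850 = 2.458 mm.
The rigid supports impose zero overall length change; the single axial force P common to all segments must satisfy P Σ Lᵢ/(AᵢEᵢ) = δ_free.
Σ Lᵢ/(AᵢEᵢ) = 700/(1025×197×10³) + 280/(1775×104×10³) + 850/(450×102×10³) = 2.35×10⁻⁵ mm/N.
Hence P = δ_free / Σ(L/AE) = 2.458/2.35×10⁻⁵ = 104.6 kN (tensile).
σ_{brass} = P / A = 104600 / 1775 = 58.93 MPa.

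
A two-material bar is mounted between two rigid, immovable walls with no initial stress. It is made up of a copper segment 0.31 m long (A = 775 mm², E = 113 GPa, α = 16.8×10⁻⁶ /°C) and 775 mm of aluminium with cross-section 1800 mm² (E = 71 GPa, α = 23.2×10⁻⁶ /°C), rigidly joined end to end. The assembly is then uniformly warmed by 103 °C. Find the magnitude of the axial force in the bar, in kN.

If the supports were absent, the total length change would be Σ αᵢΔT Lᵢ = 16.8×10⁻⁶×103×310 + 23.2×10⁻⁶×103×775 = 2.388 mm.
The rigid supports impose zero overall length change; the single axial force P common to all segments must satisfy P Σ Lᵢ/(AᵢEᵢ) = δ_free.
Σ Lᵢ/(AᵢEᵢ) = 310/(775×113×10³) + 775/(1800×71×10³) = 9.604×10⁻⁶ mm/N.
Hence P = δ_free / Σ(L/AE) = 2.388/9.604×10⁻⁶ = 248.7 kN (compressive).

P ≈ 249 kN (compressive)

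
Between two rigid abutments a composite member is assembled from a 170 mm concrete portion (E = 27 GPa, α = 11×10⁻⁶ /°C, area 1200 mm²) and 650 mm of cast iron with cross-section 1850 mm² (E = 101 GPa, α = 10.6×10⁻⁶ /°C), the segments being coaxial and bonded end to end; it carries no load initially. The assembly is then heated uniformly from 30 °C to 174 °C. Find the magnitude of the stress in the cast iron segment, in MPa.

σ ≈ 78.1 MPa (compressive)

With the walls removed the bar would change length by δ_free = Σ αᵢΔT Lᵢ = 11×10⁻⁶×144×170 + 10.6×10⁻⁶×144×650 = 1.261 mm.
Since the ends are fixed, an axial force P builds up, equal in every segment, with P · Σ Lᵢ/(AᵢEᵢ) = δ_free.
The series flexibility is Σ Lᵢ/(AᵢEᵢ) = 170/(1200×27×10³) + 650/(1850×101×10³) = 8.726×10⁻⁶ mm/N.
So P = 1.261 / 8.726×10⁻⁶ = 144.6 kN, compressive.
σ_{cast iron} = P / A = 144600 / 1850 = 78.14 MPa.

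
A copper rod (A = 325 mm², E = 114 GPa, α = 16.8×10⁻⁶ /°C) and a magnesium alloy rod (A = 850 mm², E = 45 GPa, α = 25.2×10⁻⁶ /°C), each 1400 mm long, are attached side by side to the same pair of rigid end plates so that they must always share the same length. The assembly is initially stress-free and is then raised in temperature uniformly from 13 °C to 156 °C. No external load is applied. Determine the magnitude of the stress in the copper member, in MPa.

σ ≈ 69.6 MPa (tensile)

Both members must finish at the same length. With the larger α, the magnesium alloy tends to over-expand; the plates restrain it, putting the magnesium alloy in compression and the copper in tension. With no external load the two internal forces are equal and opposite, magnitude P.
Setting the final lengths equal and cancelling L: (α₁ − α₂)ΔT = P/(A₁E₁) + P/(A₂E₂).
|α₁ − α₂|·ΔT = 8.4×10⁻⁶ × 143 = 0.001201.
1/(A₁E₁) + 1/(A₂E₂) = 1/(325×114×10³) + 1/(850×45×10³) = 5.313×10⁻⁸ N⁻¹.
So P = 0.001201 / 5.313×10⁻⁸ = 22.61 kN.
σ_{copper} = P/A₁ = 22610/325 = 69.56 MPa, tensile.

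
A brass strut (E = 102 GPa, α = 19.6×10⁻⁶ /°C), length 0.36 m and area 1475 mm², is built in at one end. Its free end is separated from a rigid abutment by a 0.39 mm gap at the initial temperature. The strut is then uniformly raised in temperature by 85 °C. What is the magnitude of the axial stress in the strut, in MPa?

Unrestrained expansion: δ_free = αΔT L = 19.6×10⁻⁶ × 85 × 360 = 0.5998 mm.
After closing the 0.39 mm clearance, 0.5998 − 0.39 = 0.2098 mm of expansion remains to be suppressed by the wall.
That suppressed elongation corresponds to σ = E·Δ/L = 102×10³ × 0.2098/360 = 59.43 MPa.

σ ≈ 59.4 MPa (compressive)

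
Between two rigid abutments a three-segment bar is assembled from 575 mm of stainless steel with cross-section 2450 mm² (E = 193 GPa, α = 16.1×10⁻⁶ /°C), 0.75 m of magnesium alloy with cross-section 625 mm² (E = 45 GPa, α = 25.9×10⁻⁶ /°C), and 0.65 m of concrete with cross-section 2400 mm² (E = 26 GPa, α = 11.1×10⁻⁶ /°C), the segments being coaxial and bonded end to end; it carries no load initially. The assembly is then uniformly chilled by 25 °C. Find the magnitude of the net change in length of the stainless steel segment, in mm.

Free thermal contraction of the whole bar: Σ αᵢΔT Lᵢ = 16.1×10⁻⁶×25×575 + 25.9×10⁻⁶×25×750 + 11.1×10⁻⁶×25×650 = 0.8974 mm.
The rigid supports impose zero overall length change; the single axial force P common to all segments must satisfy P Σ Lᵢ/(AᵢEᵢ) = δ_free.
Σ Lᵢ/(AᵢEᵢ) = 575/(2450×193×10³) + 750/(625×45×10³) + 650/(2400×26×10³) = 3.83×10⁻⁵ mm/N.
So P = 0.8974 / 3.83×10⁻⁵ = 23.43 kN, tensile.
For the stainless steel segment, free thermal change = 16.1×10⁻⁶×25×575 = 0.2314 mm and elastic change from P = 23430×575/(2450×193×10³) = 0.02849 mm; these oppose, so the net change is 0.203 mm (segment shortens).

|ΔL| ≈ 0.203 mm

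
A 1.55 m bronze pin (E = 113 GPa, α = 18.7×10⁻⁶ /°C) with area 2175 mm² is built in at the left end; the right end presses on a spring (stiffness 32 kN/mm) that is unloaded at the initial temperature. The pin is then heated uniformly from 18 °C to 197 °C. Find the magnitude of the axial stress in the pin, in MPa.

σ ≈ 63.5 MPa (compressive)

Free thermal expansion: δ_free = αΔT L = 18.7×10⁻⁶ × 179 × 1550 = 5.188 mm.
Let P be the compressive force at the spring. The pin shortens elastically by PL/(AE) and the spring compresses by P/k; together these equal δ_free.
P [ L/(AE) + 1/k ] = δ_free → P [ 1550/(2175×113×10³) + 1/(32×10³) ] = 5.188.
P = 5.188 / 3.756×10⁻⁵ = 138100 N.
σ = P/A = 138100/2175 = 63.52 MPa.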